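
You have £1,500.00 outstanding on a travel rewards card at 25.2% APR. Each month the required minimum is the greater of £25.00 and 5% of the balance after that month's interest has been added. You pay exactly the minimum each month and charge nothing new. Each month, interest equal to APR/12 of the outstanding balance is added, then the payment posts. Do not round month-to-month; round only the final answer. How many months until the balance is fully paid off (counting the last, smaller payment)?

63 months

Monthly rate r = 25.2%/12 = 2.1% = 0.021.
While 5% of the post-interest balance exceeds £25.00, each month B ← (B·(1+r))·(1 − 0.05), i.e. B shrinks by the factor (1+r)·0.95 = 0.96995.
This holds for months 1–37. Entering month 38 the balance is £485.08; 5% of the post-interest balance is now below £25.00, so the flat £25.00 minimum applies from here.
From month 38 a fixed £25.00 at rate r clears £485.08 in 26 more payments. Total: 37 + 26 = 63 months.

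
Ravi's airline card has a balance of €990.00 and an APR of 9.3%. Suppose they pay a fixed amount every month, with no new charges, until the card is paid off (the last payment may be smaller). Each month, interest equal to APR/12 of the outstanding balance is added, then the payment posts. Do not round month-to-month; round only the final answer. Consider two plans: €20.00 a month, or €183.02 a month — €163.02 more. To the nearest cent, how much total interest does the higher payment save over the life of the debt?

Monthly rate r = 9.3%/12 = 0.775% = 0.00775.
At €20.00/mo: n = ⌈−ln(1 − rB₀/P)/ln(1+r)⌉ = 63 payments (last €13.62); total interest = total paid − €990.00 = €263.62.
At €183.02/mo: 6 payments (last €100.34); total interest €25.44.
Interest saved = €263.62 − €25.44 = €238.18.

€238.18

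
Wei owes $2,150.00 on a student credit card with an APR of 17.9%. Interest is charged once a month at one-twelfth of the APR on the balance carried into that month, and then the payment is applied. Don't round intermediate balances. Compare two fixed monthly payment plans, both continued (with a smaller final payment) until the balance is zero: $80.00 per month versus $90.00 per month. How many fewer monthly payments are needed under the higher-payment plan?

5 fewer payments

Monthly rate r = 17.9%/12 = 1.49167% = 0.0149167.
At $80.00/mo: n = ⌈−ln(1 − rB₀/P)/ln(1+r)⌉ = 35 payments (last $48.13); total interest = total paid − $2,150.00 = $618.13.
At $90.00/mo: 30 payments (last $68.20); total interest $528.20.
Payments saved = 35 − 30 = 5.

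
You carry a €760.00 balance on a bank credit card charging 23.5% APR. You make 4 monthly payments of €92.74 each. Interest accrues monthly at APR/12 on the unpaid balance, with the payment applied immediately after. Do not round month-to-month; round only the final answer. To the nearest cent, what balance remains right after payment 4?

Monthly rate r = 23.5%/12 = 1.95833% = 0.0195833.
Each month: B ← B·(1+r) − €92.74.
Month 1: interest €14.88; balance after payment €682.14.
Month 2: interest €13.36; balance after payment €602.76.
Month 3: interest €11.80; balance after payment €521.83.
Month 4: interest €10.22; balance after payment €439.31.

€439.31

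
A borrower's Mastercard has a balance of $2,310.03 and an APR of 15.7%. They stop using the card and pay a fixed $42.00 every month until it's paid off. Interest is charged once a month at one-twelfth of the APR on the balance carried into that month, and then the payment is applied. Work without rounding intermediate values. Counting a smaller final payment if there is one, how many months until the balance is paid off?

Monthly rate r = 15.7%/12 = 1.30833% = 0.0130833.
Recurrence: B ← B·(1+r) − $42.00.
Month 1: interest $30.22; balance after payment $2,298.25.
Month 2: interest $30.07; balance after payment $2,286.32.
Closed form: n = −ln(1 − rB₀/P)/ln(1+r) = −ln(0.28041)/ln(1.01308) ≈ 97.820, so the balance reaches zero during payment 98.

98 months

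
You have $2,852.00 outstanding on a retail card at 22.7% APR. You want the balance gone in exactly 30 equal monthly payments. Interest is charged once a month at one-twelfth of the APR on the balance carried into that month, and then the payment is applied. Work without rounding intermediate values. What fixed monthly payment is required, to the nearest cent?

$125.45

Monthly rate r = 22.7%/12 = 1.89167% = 0.0189167.
Level-payment amortization: P = B₀·r / (1 − (1+r)^(−n)) = 2852.00·0.0189167 / (1 − 1.01892^(−30)).
Denominator 1 − (1+r)^(−30) = 0.430045725.
P = 53.9503 / 0.430045725 ≈ 125.45.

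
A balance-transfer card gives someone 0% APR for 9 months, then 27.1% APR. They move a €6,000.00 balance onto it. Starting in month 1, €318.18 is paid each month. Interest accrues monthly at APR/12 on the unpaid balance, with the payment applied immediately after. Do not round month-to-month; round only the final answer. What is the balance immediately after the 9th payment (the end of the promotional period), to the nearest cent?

Promo months 1–9 at r₀ = 0%/12 = 0; months 10+ at r₁ = 27.1%/12 = 0.0225833.
After month 9 (no interest yet): B = €6,000.00 − 9·€318.18 = €3,136.38.

€3,136.38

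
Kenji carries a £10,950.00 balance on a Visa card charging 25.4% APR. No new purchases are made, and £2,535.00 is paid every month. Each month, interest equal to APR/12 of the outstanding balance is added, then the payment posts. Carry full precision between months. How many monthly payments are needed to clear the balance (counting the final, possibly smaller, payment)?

Monthly rate r = 25.4%/12 = 2.11667% = 0.0211667.
Recurrence: B ← B·(1+r) − £2,535.00.
Month 1: interest £231.78; balance after payment £8,646.77.
Month 2: interest £183.02; balance after payment £6,294.80.
Month 3: interest £133.24; balance after payment £3,893.04.
Month 4: interest £82.40; balance after payment £1,440.44.
Month 5: interest £30.49; balance after payment £0.00.

5 payments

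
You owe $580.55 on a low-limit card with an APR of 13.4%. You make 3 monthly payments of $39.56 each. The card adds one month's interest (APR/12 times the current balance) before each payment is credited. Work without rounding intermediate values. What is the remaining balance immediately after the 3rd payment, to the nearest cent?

Monthly rate r = 13.4%/12 = 1.11667% = 0.0111667.
Each month: B ← B·(1+r) − $39.56.
Month 1: interest $6.48; balance after payment $547.47.
Month 2: interest $6.11; balance after payment $514.03.
Month 3: interest $5.74; balance after payment $480.21.

$480.21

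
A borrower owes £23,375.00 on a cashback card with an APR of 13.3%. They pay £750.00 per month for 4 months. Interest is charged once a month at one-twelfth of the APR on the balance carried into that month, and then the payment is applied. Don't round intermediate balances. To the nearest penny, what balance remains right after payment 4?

£21,378.40

Monthly rate r = 13.3%/12 = 1.10833% = 0.0110833.
Each month: B ← B·(1+r) − £750.00.
Month 1: interest £259.07; balance after payment £22,884.07.
Month 2: interest £253.63; balance after payment £22,387.70.
Month 3: interest £248.13; balance after payment £21,885.84.
Month 4: interest £242.57; balance after payment £21,378.40.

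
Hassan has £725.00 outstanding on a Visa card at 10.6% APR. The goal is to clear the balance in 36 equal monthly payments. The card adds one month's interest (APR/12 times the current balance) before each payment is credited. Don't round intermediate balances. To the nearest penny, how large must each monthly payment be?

Monthly rate r = 10.6%/12 = 0.883333% = 0.00883333.
Level-payment amortization: P = B₀·r / (1 − (1+r)^(−n)) = 725.00·0.00883333 / (1 − 1.00883^(−36)).
Denominator 1 − (1+r)^(−36) = 0.271380562.
P = 6.40417 / 0.271380562 ≈ 23.60.

£23.60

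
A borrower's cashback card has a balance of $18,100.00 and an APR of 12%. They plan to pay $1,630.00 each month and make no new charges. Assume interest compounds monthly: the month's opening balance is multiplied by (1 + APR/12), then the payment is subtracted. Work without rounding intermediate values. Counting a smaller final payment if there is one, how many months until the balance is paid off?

Monthly rate r = 12%/12 = 1% = 0.01.
Recurrence: B ← B·(1+r) − $1,630.00.
Month 1: interest $181.00; balance after payment $16,651.00.
Month 2: interest $166.51; balance after payment $15,187.51.
Closed form: n = −ln(1 − rB₀/P)/ln(1+r) = −ln(0.88896)/ln(1.01) ≈ 11.829, so the balance reaches zero during payment 12.

12 months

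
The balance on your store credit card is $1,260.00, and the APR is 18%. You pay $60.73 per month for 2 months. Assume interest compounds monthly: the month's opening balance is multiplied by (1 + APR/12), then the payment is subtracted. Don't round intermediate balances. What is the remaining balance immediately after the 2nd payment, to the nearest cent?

Monthly rate r = 18%/12 = 1.5% = 0.015.
Each month: B ← B·(1+r) − $60.73.
Month 1: interest $18.90; balance after payment $1,218.17.
Month 2: interest $18.27; balance after payment $1,175.71.

$1,175.71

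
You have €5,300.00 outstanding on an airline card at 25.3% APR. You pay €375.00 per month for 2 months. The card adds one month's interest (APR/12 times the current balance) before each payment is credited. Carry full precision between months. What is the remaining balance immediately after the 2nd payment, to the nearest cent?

€4,767.93

Monthly rate r = 25.3%/12 = 2.10833% = 0.0210833.
Each month: B ← B·(1+r) − €375.00.
Month 1: interest €111.74; balance after payment €5,036.74.
Month 2: interest €106.19; balance after payment €4,767.93.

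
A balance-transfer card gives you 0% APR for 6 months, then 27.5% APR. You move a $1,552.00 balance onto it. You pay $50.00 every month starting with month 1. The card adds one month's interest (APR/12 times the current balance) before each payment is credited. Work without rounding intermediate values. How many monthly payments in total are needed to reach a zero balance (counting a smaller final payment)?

Promo months 1–6 at r₀ = 0%/12 = 0; months 7+ at r₁ = 27.5%/12 = 0.0229167.
After month 6 (no interest yet): B = $1,552.00 − 6·$50.00 = $1,252.00.
Then at r₁ with $50.00/mo: n₂ = −ln(1 − r₁·B/P)/ln(1+r₁) ≈ 37.64 → 38 more payments.

44 payments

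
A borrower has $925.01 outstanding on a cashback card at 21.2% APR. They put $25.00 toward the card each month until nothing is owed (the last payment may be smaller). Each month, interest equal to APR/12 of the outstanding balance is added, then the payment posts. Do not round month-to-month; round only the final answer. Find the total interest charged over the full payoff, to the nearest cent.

Monthly rate r = 21.2%/12 = 1.76667% = 0.0176667.
Payoff takes n = ⌈−ln(1 − rB₀/P)/ln(1+r)⌉ = ⌈60.550⌉ = 61 payments; the last is $13.80.
Total paid = 60·$25.00 + $13.80 = $1,513.80.
Total interest = total paid − principal = $1,513.80 − $925.01 = $588.79.

$588.79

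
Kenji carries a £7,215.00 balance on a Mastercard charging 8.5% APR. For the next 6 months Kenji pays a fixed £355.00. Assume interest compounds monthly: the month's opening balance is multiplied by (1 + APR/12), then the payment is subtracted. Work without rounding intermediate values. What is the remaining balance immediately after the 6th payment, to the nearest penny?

Monthly rate r = 8.5%/12 = 0.708333% = 0.00708333.
Each month: B ← B·(1+r) − £355.00.
Month 1: interest £51.11; balance after payment £6,911.11.
Month 2: interest £48.95; balance after payment £6,605.06.
Month 3: interest £46.79; balance after payment £6,296.85.
Month 4: interest £44.60; balance after payment £5,986.45.
Month 5: interest £42.40; balance after payment £5,673.85.
Month 6: interest £40.19; balance after payment £5,359.04.

£5,359.04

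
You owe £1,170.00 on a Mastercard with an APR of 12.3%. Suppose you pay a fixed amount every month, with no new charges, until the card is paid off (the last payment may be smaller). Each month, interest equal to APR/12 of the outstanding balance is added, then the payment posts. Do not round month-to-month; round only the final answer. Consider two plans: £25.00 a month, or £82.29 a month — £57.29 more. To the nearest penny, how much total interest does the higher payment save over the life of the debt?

£330.56

Monthly rate r = 12.3%/12 = 1.025% = 0.01025.
At £25.00/mo: n = ⌈−ln(1 − rB₀/P)/ln(1+r)⌉ = 65 payments (last £1.70); total interest = total paid − £1,170.00 = £431.70.
At £82.29/mo: 16 payments (last £36.79); total interest £101.14.
Interest saved = £431.70 − £101.14 = £330.56.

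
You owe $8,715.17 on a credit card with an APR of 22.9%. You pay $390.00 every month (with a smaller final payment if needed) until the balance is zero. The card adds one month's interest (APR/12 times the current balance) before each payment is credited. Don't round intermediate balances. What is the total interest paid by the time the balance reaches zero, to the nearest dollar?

Monthly rate r = 22.9%/12 = 1.90833% = 0.0190833.
Payoff takes n = ⌈−ln(1 − rB₀/P)/ln(1+r)⌉ = ⌈29.408⌉ = 30 payments; the last is $159.82.
Total paid = 29·$390.00 + $159.82 = $11,469.82.
Total interest = total paid − principal = $11,469.82 − $8,715.17 = $2,754.65.

$2,755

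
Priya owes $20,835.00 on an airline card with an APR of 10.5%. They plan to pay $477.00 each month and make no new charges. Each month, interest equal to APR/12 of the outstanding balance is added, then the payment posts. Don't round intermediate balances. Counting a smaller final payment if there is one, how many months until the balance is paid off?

56 payments

Monthly rate r = 10.5%/12 = 0.875% = 0.00875.
Recurrence: B ← B·(1+r) − $477.00.
Month 1: interest $182.31; balance after payment $20,540.31.
Month 2: interest $179.73; balance after payment $20,243.03.
Closed form: n = −ln(1 − rB₀/P)/ln(1+r) = −ln(0.61781)/ln(1.00875) ≈ 55.278, so the balance reaches zero during payment 56.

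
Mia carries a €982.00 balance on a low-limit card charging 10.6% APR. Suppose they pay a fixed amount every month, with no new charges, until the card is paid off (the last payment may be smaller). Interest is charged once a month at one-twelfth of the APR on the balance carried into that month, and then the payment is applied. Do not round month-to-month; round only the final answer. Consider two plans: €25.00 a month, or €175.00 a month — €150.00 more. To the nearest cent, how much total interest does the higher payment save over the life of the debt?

€199.65

Monthly rate r = 10.6%/12 = 0.883333% = 0.00883333.
At €25.00/mo: n = ⌈−ln(1 − rB₀/P)/ln(1+r)⌉ = 49 payments (last €11.40); total interest = total paid − €982.00 = €229.40.
At €175.00/mo: 6 payments (last €136.75); total interest €29.75.
Interest saved = €229.40 − €29.75 = €199.65.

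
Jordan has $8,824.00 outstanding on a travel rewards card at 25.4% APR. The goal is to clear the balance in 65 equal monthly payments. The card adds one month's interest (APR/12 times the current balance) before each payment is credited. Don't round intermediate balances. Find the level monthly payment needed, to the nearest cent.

Monthly rate r = 25.4%/12 = 2.11667% = 0.0211667.
Level-payment amortization: P = B₀·r / (1 − (1+r)^(−n)) = 8824.00·0.0211667 / (1 − 1.02117^(−65)).
Denominator 1 − (1+r)^(−65) = 0.74371744.
P = 186.775 / 0.74371744 ≈ 251.14.

$251.14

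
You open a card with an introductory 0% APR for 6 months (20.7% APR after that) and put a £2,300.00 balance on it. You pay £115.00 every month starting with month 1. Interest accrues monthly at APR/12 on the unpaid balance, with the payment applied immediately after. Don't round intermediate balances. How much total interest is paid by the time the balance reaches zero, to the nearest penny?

£248.73

Promo months 1–6 at r₀ = 0%/12 = 0; months 7+ at r₁ = 20.7%/12 = 0.01725.
After month 6 (no interest yet): B = £2,300.00 − 6·£115.00 = £1,610.00.
Then at r₁ with £115.00/mo: n₂ = −ln(1 − r₁·B/P)/ln(1+r₁) ≈ 16.16 → 17 more payments.
Total paid = 22·£115.00 + £18.73 = £2,548.73; interest = £2,548.73 − £2,300.00 = £248.73.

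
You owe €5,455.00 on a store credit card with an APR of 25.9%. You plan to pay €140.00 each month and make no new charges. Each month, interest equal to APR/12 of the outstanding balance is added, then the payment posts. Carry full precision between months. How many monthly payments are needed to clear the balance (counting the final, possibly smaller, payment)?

Monthly rate r = 25.9%/12 = 2.15833% = 0.0215833.
Recurrence: B ← B·(1+r) − €140.00.
Month 1: interest €117.74; balance after payment €5,432.74.
Month 2: interest €117.26; balance after payment €5,409.99.
Closed form: n = −ln(1 − rB₀/P)/ln(1+r) = −ln(0.15902)/ln(1.02158) ≈ 86.108, so the balance reaches zero during payment 87.

87 payments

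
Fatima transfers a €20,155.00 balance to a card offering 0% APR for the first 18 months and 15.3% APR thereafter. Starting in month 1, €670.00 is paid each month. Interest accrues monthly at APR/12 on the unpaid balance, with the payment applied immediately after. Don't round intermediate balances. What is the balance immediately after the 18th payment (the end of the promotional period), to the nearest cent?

Promo months 1–18 at r₀ = 0%/12 = 0; months 19+ at r₁ = 15.3%/12 = 0.01275.
After month 18 (no interest yet): B = €20,155.00 − 18·€670.00 = €8,095.00.

€8,095.00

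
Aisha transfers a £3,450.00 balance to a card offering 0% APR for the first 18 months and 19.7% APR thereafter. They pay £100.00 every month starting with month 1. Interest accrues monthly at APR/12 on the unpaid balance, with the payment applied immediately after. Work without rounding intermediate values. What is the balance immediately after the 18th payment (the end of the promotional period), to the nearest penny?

Promo months 1–18 at r₀ = 0%/12 = 0; months 19+ at r₁ = 19.7%/12 = 0.0164167.
After month 18 (no interest yet): B = £3,450.00 − 18·£100.00 = £1,650.00.

£1,650.00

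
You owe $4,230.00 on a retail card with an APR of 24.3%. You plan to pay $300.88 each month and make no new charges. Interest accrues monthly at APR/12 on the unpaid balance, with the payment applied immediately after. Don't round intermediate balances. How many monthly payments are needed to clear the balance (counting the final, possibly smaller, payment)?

Monthly rate r = 24.3%/12 = 2.025% = 0.02025.
Recurrence: B ← B·(1+r) − $300.88.
Month 1: interest $85.66; balance after payment $4,014.78.
Month 2: interest $81.30; balance after payment $3,795.20.
Closed form: n = −ln(1 − rB₀/P)/ln(1+r) = −ln(0.71531)/ln(1.02025) ≈ 16.712, so the balance reaches zero during payment 17.

17 months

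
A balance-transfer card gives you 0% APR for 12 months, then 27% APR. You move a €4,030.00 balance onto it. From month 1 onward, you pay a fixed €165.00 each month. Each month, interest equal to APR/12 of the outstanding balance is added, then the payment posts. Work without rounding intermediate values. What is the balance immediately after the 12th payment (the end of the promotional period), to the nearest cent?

€2,050.00

Promo months 1–12 at r₀ = 0%/12 = 0; months 13+ at r₁ = 27%/12 = 0.0225.
After month 12 (no interest yet): B = €4,030.00 − 12·€165.00 = €2,050.00.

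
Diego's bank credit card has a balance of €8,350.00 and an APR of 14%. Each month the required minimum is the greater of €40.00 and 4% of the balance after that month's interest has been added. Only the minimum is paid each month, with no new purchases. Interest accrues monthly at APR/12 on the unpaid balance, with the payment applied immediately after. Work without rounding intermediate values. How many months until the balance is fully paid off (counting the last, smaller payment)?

103 months

Monthly rate r = 14%/12 = 1.16667% = 0.0116667.
While 4% of the post-interest balance exceeds €40.00, each month B ← (B·(1+r))·(1 − 0.04), i.e. B shrinks by the factor (1+r)·0.96 = 0.9712.
This holds for months 1–74. Entering month 75 the balance is €960.57; 4% of the post-interest balance is now below €40.00, so the flat €40.00 minimum applies from here.
From month 75 a fixed €40.00 at rate r clears €960.57 in 29 more payments. Total: 74 + 29 = 103 months.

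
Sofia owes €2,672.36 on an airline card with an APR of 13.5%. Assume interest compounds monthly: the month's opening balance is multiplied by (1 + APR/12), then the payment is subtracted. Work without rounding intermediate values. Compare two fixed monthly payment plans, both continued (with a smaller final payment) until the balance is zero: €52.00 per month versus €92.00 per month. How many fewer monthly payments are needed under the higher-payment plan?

Monthly rate r = 13.5%/12 = 1.125% = 0.01125.
At €52.00/mo: n = ⌈−ln(1 − rB₀/P)/ln(1+r)⌉ = 78 payments (last €7.95); total interest = total paid − €2,672.36 = €1,339.59.
At €92.00/mo: 36 payments (last €34.13); total interest €581.77.
Payments saved = 78 − 36 = 42.

42 fewer payments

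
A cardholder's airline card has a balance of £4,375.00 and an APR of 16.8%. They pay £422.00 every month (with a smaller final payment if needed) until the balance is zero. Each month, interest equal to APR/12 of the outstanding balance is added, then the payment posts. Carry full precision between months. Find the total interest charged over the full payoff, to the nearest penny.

£385.61

Monthly rate r = 16.8%/12 = 1.4% = 0.014.
Payoff takes n = ⌈−ln(1 − rB₀/P)/ln(1+r)⌉ = ⌈11.280⌉ = 12 payments; the last is £118.61.
Total paid = 11·£422.00 + £118.61 = £4,760.61.
Total interest = total paid − principal = £4,760.61 − £4,375.00 = £385.61.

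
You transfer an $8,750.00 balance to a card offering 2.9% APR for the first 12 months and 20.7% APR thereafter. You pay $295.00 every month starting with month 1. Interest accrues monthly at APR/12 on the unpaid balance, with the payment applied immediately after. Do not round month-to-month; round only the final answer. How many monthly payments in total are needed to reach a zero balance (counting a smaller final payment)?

Promo months 1–12 at r₀ = 2.9%/12 = 0.00241667; months 13+ at r₁ = 20.7%/12 = 0.01725.
After month 12: iterate B ← B·(1+r₀) − $295.00 for 12 months → $5,419.72.
Then at r₁ with $295.00/mo: n₂ = −ln(1 − r₁·B/P)/ln(1+r₁) ≈ 22.28 → 23 more payments.

35 months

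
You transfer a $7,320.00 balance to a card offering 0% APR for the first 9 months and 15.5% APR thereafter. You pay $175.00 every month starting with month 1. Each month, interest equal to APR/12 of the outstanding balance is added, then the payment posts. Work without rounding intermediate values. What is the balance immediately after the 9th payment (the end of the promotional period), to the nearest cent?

Promo months 1–9 at r₀ = 0%/12 = 0; months 10+ at r₁ = 15.5%/12 = 0.0129167.
After month 9 (no interest yet): B = $7,320.00 − 9·$175.00 = $5,745.00.

$5,745.00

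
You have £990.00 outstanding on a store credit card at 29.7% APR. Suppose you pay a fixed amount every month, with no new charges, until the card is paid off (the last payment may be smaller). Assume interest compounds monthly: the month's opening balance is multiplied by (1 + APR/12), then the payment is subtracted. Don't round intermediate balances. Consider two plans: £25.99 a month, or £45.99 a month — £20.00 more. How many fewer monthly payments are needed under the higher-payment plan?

86 fewer payments

Monthly rate r = 29.7%/12 = 2.475% = 0.02475.
At £25.99/mo: n = ⌈−ln(1 − rB₀/P)/ln(1+r)⌉ = 118 payments (last £0.13); total interest = total paid − £990.00 = £2,050.96.
At £45.99/mo: 32 payments (last £5.79); total interest £441.48.
Payments saved = 118 − 32 = 86.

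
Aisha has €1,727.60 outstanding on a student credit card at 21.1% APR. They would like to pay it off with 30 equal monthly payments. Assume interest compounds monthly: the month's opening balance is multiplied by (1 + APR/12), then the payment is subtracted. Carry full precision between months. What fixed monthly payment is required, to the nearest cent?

€74.60

Monthly rate r = 21.1%/12 = 1.75833% = 0.0175833.
Level-payment amortization: P = B₀·r / (1 − (1+r)^(−n)) = 1727.60·0.0175833 / (1 − 1.01758^(−30)).
Denominator 1 − (1+r)^(−30) = 0.40721058.
P = 30.377 / 0.40721058 ≈ 74.60.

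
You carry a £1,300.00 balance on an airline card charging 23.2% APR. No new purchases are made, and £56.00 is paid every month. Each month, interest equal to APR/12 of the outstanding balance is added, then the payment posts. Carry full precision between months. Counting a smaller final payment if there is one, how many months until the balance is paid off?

32 payments

Monthly rate r = 23.2%/12 = 1.93333% = 0.0193333.
Recurrence: B ← B·(1+r) − £56.00.
Month 1: interest £25.13; balance after payment £1,269.13.
Month 2: interest £24.54; balance after payment £1,237.67.
Closed form: n = −ln(1 − rB₀/P)/ln(1+r) = −ln(0.55119)/ln(1.01933) ≈ 31.108, so the balance reaches zero during payment 32.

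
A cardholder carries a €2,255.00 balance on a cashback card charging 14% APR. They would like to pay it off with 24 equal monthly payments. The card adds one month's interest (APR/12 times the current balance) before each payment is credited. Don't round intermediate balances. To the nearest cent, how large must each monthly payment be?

Monthly rate r = 14%/12 = 1.16667% = 0.0116667.
Level-payment amortization: P = B₀·r / (1 − (1+r)^(−n)) = 2255.00·0.0116667 / (1 − 1.01167^(−24)).
Denominator 1 − (1+r)^(−24) = 0.242990337.
P = 26.3083 / 0.242990337 ≈ 108.27.

€108.27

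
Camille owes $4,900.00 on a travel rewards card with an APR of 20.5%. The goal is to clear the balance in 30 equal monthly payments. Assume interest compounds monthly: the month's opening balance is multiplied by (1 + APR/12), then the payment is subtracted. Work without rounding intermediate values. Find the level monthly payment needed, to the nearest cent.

Monthly rate r = 20.5%/12 = 1.70833% = 0.0170833.
Level-payment amortization: P = B₀·r / (1 − (1+r)^(−n)) = 4900.00·0.0170833 / (1 − 1.01708^(−30)).
Denominator 1 − (1+r)^(−30) = 0.398405484.
P = 83.7083 / 0.398405484 ≈ 210.11.

$210.11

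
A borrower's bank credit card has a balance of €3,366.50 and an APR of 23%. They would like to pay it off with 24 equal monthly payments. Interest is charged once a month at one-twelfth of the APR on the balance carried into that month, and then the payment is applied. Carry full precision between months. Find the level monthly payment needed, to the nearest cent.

Monthly rate r = 23%/12 = 1.91667% = 0.0191667.
Level-payment amortization: P = B₀·r / (1 − (1+r)^(−n)) = 3366.50·0.0191667 / (1 − 1.01917^(−24)).
Denominator 1 − (1+r)^(−24) = 0.365962513.
P = 64.5246 / 0.365962513 ≈ 176.31.

€176.31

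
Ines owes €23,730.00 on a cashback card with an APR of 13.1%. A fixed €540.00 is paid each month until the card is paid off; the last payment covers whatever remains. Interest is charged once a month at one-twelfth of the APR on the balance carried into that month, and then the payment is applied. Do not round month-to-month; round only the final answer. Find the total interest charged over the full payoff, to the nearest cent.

Monthly rate r = 13.1%/12 = 1.09167% = 0.0109167.
Payoff takes n = ⌈−ln(1 − rB₀/P)/ln(1+r)⌉ = ⌈60.180⌉ = 61 payments; the last is €97.45.
Total paid = 60·€540.00 + €97.45 = €32,497.45.
Total interest = total paid − principal = €32,497.45 − €23,730.00 = €8,767.45.

€8,767.45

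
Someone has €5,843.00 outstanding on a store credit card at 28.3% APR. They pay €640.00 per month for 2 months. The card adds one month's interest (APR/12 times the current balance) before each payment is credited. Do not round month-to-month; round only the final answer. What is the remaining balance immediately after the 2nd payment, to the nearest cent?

Monthly rate r = 28.3%/12 = 2.35833% = 0.0235833.
Each month: B ← B·(1+r) − €640.00.
Month 1: interest €137.80; balance after payment €5,340.80.
Month 2: interest €125.95; balance after payment €4,826.75.

€4,826.75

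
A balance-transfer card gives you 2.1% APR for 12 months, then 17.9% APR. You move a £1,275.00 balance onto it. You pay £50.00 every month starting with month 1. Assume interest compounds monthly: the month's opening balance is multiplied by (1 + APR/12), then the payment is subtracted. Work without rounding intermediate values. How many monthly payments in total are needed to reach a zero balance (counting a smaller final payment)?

28 months

Promo months 1–12 at r₀ = 2.1%/12 = 0.00175; months 13+ at r₁ = 17.9%/12 = 0.0149167.
After month 12: iterate B ← B·(1+r₀) − £50.00 for 12 months → £696.23.
Then at r₁ with £50.00/mo: n₂ = −ln(1 − r₁·B/P)/ln(1+r₁) ≈ 15.72 → 16 more payments.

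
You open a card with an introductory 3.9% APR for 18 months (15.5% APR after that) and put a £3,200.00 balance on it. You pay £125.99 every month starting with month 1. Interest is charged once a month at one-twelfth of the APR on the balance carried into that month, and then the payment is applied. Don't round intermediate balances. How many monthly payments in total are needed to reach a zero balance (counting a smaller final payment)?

27 months

Promo months 1–18 at r₀ = 3.9%/12 = 0.00325; months 19+ at r₁ = 15.5%/12 = 0.0129167.
After month 18: iterate B ← B·(1+r₀) − £125.99 for 18 months → £1,060.89.
Then at r₁ with £125.99/mo: n₂ = −ln(1 − r₁·B/P)/ln(1+r₁) ≈ 8.97 → 9 more payments.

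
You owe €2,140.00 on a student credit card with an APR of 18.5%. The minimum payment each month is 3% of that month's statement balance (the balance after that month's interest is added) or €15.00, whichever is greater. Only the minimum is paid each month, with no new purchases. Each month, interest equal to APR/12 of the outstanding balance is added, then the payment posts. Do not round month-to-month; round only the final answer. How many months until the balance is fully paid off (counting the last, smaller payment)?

144 months

Monthly rate r = 18.5%/12 = 1.54167% = 0.0154167.
While 3% of the post-interest balance exceeds €15.00, each month B ← (B·(1+r))·(1 − 0.03), i.e. B shrinks by the factor (1+r)·0.97 = 0.98495.
This holds for months 1–97. Entering month 98 the balance is €491.78; 3% of the post-interest balance is now below €15.00, so the flat €15.00 minimum applies from here.
From month 98 a fixed €15.00 at rate r clears €491.78 in 47 more payments. Total: 97 + 47 = 144 months.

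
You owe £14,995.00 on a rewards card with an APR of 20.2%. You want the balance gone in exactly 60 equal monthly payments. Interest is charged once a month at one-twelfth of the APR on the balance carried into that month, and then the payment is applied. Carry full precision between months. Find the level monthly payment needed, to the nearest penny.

£398.95

Monthly rate r = 20.2%/12 = 1.68333% = 0.0168333.
Level-payment amortization: P = B₀·r / (1 − (1+r)^(−n)) = 14995.00·0.0168333 / (1 − 1.01683^(−60)).
Denominator 1 − (1+r)^(−60) = 0.632706263.
P = 252.416 / 0.632706263 ≈ 398.95.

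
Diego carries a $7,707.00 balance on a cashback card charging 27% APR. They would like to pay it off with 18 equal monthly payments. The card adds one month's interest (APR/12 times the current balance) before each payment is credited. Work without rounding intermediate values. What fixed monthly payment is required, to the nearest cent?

$525.44

Monthly rate r = 27%/12 = 2.25% = 0.0225.
Level-payment amortization: P = B₀·r / (1 − (1+r)^(−n)) = 7707.00·0.0225 / (1 − 1.0225^(−18)).
Denominator 1 − (1+r)^(−18) = 0.330022374.
P = 173.407 / 0.330022374 ≈ 525.44.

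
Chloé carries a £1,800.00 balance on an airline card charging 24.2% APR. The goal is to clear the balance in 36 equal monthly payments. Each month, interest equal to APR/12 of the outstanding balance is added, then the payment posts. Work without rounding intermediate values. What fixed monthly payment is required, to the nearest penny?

£70.81

Monthly rate r = 24.2%/12 = 2.01667% = 0.0201667.
Level-payment amortization: P = B₀·r / (1 − (1+r)^(−n)) = 1800.00·0.0201667 / (1 − 1.02017^(−36)).
Denominator 1 − (1+r)^(−36) = 0.512651816.
P = 36.3 / 0.512651816 ≈ 70.81.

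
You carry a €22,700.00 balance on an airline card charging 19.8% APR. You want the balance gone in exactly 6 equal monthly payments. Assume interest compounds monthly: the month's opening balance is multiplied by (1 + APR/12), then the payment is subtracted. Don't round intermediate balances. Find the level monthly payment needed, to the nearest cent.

Monthly rate r = 19.8%/12 = 1.65% = 0.0165.
Level-payment amortization: P = B₀·r / (1 − (1+r)^(−n)) = 22700.00·0.0165 / (1 − 1.0165^(−6)).
Denominator 1 − (1+r)^(−6) = 0.093525269.
P = 374.55 / 0.093525269 ≈ 4004.80.

€4,004.80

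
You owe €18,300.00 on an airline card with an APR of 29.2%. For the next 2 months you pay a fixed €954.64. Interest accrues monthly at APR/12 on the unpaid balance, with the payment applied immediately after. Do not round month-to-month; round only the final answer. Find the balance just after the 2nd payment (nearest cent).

Monthly rate r = 29.2%/12 = 2.43333% = 0.0243333.
Each month: B ← B·(1+r) − €954.64.
Month 1: interest €445.30; balance after payment €17,790.66.
Month 2: interest €432.91; balance after payment €17,268.93.

€17,268.93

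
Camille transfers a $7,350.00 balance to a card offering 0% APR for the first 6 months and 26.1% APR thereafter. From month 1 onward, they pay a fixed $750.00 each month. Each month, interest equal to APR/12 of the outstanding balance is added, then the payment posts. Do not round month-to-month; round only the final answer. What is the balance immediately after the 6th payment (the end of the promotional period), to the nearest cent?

Promo months 1–6 at r₀ = 0%/12 = 0; months 7+ at r₁ = 26.1%/12 = 0.02175.
After month 6 (no interest yet): B = $7,350.00 − 6·$750.00 = $2,850.00.

$2,850.00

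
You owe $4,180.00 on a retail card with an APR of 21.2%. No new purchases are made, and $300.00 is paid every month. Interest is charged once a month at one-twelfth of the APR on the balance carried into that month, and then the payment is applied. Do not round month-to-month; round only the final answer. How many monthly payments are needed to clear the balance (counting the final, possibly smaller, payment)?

Monthly rate r = 21.2%/12 = 1.76667% = 0.0176667.
Recurrence: B ← B·(1+r) − $300.00.
Month 1: interest $73.85; balance after payment $3,953.85.
Month 2: interest $69.85; balance after payment $3,723.70.
Closed form: n = −ln(1 − rB₀/P)/ln(1+r) = −ln(0.75384)/ln(1.01767) ≈ 16.135, so the balance reaches zero during payment 17.

17 months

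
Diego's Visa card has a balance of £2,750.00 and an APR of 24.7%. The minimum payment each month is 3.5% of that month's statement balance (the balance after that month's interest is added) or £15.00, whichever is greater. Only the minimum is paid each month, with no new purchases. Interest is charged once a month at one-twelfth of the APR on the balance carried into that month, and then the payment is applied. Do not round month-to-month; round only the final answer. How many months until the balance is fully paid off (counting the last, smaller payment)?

Monthly rate r = 24.7%/12 = 2.05833% = 0.0205833.
While 3.5% of the post-interest balance exceeds £15.00, each month B ← (B·(1+r))·(1 − 0.035), i.e. B shrinks by the factor (1+r)·0.965 = 0.98486.
This holds for months 1–124. Entering month 125 the balance is £414.89; 3.5% of the post-interest balance is now below £15.00, so the flat £15.00 minimum applies from here.
From month 125 a fixed £15.00 at rate r clears £414.89 in 42 more payments. Total: 124 + 42 = 166 months.

166 months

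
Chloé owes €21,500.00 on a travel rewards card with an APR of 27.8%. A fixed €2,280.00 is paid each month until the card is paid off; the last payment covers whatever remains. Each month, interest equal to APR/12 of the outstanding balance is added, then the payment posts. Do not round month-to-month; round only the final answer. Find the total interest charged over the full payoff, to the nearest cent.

€3,043.11

Monthly rate r = 27.8%/12 = 2.31667% = 0.0231667.
Payoff takes n = ⌈−ln(1 − rB₀/P)/ln(1+r)⌉ = ⌈10.762⌉ = 11 payments; the last is €1,743.11.
Total paid = 10·€2,280.00 + €1,743.11 = €24,543.11.
Total interest = total paid − principal = €24,543.11 − €21,500.00 = €3,043.11.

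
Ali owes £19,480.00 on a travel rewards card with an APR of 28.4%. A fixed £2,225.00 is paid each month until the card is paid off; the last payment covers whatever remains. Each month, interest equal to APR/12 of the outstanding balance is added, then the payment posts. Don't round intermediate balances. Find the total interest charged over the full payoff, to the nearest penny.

£2,608.02

Monthly rate r = 28.4%/12 = 2.36667% = 0.0236667.
Payoff takes n = ⌈−ln(1 − rB₀/P)/ln(1+r)⌉ = ⌈9.926⌉ = 10 payments; the last is £2,063.02.
Total paid = 9·£2,225.00 + £2,063.02 = £22,088.02.
Total interest = total paid − principal = £22,088.02 − £19,480.00 = £2,608.02.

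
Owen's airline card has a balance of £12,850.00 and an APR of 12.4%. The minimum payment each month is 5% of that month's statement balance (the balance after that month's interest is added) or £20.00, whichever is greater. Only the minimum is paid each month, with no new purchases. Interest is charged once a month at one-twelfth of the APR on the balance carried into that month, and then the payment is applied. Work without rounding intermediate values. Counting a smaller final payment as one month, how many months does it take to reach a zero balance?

108 months

Monthly rate r = 12.4%/12 = 1.03333% = 0.0103333.
While 5% of the post-interest balance exceeds £20.00, each month B ← (B·(1+r))·(1 − 0.05), i.e. B shrinks by the factor (1+r)·0.95 = 0.95982.
This holds for months 1–85. Entering month 86 the balance is £393.47; 5% of the post-interest balance is now below £20.00, so the flat £20.00 minimum applies from here.
From month 86 a fixed £20.00 at rate r clears £393.47 in 23 more payments. Total: 85 + 23 = 108 months.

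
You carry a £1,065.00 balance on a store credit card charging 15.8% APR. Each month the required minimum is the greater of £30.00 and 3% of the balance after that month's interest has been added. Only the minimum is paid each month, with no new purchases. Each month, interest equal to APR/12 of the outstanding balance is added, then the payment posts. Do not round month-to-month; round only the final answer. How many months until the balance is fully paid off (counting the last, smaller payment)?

Monthly rate r = 15.8%/12 = 1.31667% = 0.0131667.
While 3% of the post-interest balance exceeds £30.00, each month B ← (B·(1+r))·(1 − 0.03), i.e. B shrinks by the factor (1+r)·0.97 = 0.98277.
This holds for months 1–5. Entering month 6 the balance is £976.37; 3% of the post-interest balance is now below £30.00, so the flat £30.00 minimum applies from here.
From month 6 a fixed £30.00 at rate r clears £976.37 in 43 more payments. Total: 5 + 43 = 48 months.

48 months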